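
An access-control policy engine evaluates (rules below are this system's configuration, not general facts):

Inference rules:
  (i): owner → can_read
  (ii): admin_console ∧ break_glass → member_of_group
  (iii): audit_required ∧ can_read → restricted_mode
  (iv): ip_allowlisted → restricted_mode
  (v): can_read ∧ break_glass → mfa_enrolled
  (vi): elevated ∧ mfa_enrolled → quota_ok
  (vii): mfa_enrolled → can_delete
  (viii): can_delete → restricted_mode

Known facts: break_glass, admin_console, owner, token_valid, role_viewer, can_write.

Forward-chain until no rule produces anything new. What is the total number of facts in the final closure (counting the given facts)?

11

Round 1 — (i), (ii), derive can_read, member_of_group.
Round 2 — (v), derive mfa_enrolled.
Round 3 — (vii), derive can_delete.
Round 4 — (viii), derive restricted_mode.
Closure: {admin_console, break_glass, can_delete, can_read, can_write, member_of_group, mfa_enrolled, owner, restricted_mode, role_viewer, token_valid} — 11 facts.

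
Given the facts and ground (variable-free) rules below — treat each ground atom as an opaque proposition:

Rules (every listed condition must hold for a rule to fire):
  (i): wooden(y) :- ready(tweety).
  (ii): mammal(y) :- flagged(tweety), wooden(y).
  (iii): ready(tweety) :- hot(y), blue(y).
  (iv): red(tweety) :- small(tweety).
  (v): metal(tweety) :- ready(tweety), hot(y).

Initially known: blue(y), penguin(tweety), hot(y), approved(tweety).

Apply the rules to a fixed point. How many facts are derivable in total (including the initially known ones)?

7

Round 1: (iii) [ready(tweety) :- hot(y), blue(y).]. New: ready(tweety).
Round 2: (i) [wooden(y) :- ready(tweety).]; (v) [metal(tweety) :- ready(tweety), hot(y).]. New: wooden(y), metal(tweety).
Closure: {approved(tweety), blue(y), hot(y), metal(tweety), penguin(tweety), ready(tweety), wooden(y)} — 7 facts.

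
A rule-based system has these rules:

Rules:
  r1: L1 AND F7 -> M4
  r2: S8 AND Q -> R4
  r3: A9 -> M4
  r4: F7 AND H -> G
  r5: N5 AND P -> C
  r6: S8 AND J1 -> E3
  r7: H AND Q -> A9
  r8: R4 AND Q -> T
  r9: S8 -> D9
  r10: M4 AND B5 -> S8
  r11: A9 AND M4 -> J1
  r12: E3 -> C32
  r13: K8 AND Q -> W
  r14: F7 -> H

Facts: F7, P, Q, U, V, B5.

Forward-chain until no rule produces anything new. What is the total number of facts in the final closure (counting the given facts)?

17

Round 1: r14 [F7 -> H]. New: H.
Round 2: r4 [F7 AND H -> G]; r7 [H AND Q -> A9]. New: G, A9.
Round 3: r3 [A9 -> M4]. New: M4.
Round 4: r10 [M4 AND B5 -> S8]; r11 [A9 AND M4 -> J1]. New: S8, J1.
Round 5: r2 [S8 AND Q -> R4]; r6 [S8 AND J1 -> E3]; r9 [S8 -> D9]. New: R4, E3, D9.
Round 6: r8 [R4 AND Q -> T]; r12 [E3 -> C32]. New: T, C32.
Closure: {A9, B5, C32, D9, E3, F7, G, H, J1, M4, P, Q, R4, S8, T, U, V} — 17 facts.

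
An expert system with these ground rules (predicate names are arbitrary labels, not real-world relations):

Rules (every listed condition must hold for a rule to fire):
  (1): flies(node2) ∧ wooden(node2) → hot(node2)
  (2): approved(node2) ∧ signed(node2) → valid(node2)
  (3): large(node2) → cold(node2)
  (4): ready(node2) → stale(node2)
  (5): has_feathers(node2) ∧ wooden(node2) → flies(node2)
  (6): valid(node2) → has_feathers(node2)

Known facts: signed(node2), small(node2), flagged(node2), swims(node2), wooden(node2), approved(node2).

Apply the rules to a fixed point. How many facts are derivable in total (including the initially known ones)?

Round 1 fires (2), giving valid(node2).
Round 2 fires (6), giving has_feathers(node2).
Round 3 fires (5), giving flies(node2).
Round 4 fires (1), giving hot(node2).
Closure: {approved(node2), flagged(node2), flies(node2), has_feathers(node2), hot(node2), signed(node2), small(node2), swims(node2), valid(node2), wooden(node2)} — 10 facts.

10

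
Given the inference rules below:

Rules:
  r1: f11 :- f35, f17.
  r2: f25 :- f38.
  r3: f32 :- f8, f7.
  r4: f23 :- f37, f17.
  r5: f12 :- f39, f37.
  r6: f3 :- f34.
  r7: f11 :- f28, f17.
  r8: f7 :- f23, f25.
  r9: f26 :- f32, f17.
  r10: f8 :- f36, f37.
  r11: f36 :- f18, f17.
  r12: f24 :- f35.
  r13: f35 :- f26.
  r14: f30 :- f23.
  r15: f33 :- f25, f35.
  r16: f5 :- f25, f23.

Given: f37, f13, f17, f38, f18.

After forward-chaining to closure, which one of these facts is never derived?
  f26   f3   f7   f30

Round 1: r2 [f25 :- f38.]; r4 [f23 :- f37, f17.]; r11 [f36 :- f18, f17.]. Adds f25, f23, f36.
Round 2: r8 [f7 :- f23, f25.]; r10 [f8 :- f36, f37.]; r14 [f30 :- f23.]; r16 [f5 :- f25, f23.]. Adds f7, f8, f30, f5.
Round 3: r3 [f32 :- f8, f7.]. Adds f32.
Round 4: r9 [f26 :- f32, f17.]. Adds f26.
Round 5: r13 [f35 :- f26.]. Adds f35.
Round 6: r1 [f11 :- f35, f17.]; r12 [f24 :- f35.]; r15 [f33 :- f25, f35.]. Adds f11, f24, f33.
Derived: f26 (round 4), f30 (round 2), f7 (round 2). f3 never appears in any round.

f3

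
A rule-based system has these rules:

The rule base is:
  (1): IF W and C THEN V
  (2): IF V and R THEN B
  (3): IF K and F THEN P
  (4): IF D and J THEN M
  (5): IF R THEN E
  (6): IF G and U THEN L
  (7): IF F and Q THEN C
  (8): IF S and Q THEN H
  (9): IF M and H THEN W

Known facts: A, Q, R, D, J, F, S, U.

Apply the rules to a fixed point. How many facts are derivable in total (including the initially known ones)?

Round 1 fires (4), (5), (7), (8), giving M, E, C, H.
Round 2 fires (9), giving W.
Round 3 fires (1), giving V.
Round 4 fires (2), giving B.
Closure: {A, B, C, D, E, F, H, J, M, Q, R, S, U, V, W} — 15 facts.

15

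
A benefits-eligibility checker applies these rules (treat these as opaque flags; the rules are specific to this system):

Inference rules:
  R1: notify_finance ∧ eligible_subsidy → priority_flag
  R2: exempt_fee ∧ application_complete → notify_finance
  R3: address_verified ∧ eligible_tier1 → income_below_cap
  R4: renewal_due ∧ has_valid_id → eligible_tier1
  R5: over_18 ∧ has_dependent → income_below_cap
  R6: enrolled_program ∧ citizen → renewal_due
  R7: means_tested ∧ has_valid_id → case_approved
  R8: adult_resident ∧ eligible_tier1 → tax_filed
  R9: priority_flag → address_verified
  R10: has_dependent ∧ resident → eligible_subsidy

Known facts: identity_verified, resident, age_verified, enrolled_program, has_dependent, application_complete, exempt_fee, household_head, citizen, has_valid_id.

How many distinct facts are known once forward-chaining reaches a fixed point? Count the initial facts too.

17

Round 1: R2 [exempt_fee ∧ application_complete → notify_finance]; R6 [enrolled_program ∧ citizen → renewal_due]; R10 [has_dependent ∧ resident → eligible_subsidy]. New: notify_finance, renewal_due, eligible_subsidy.
Round 2: R1 [notify_finance ∧ eligible_subsidy → priority_flag]; R4 [renewal_due ∧ has_valid_id → eligible_tier1]. New: priority_flag, eligible_tier1.
Round 3: R9 [priority_flag → address_verified]. New: address_verified.
Round 4: R3 [address_verified ∧ eligible_tier1 → income_below_cap]. New: income_below_cap.
Closure: {address_verified, age_verified, application_complete, citizen, eligible_subsidy, eligible_tier1, enrolled_program, exempt_fee, has_dependent, has_valid_id, household_head, identity_verified, income_below_cap, notify_finance, priority_flag, renewal_due, resident} — 17 facts.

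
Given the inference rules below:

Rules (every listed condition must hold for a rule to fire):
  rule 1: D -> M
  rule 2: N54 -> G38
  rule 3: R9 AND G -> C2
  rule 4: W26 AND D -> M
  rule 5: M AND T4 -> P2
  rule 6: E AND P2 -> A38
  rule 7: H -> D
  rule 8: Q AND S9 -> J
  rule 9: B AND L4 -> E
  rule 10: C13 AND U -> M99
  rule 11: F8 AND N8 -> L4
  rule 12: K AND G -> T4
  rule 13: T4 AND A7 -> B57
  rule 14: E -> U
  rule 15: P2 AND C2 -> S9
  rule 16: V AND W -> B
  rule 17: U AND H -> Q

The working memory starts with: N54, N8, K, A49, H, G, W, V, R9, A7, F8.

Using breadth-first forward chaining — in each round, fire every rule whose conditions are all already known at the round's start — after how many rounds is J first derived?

Round 1: rule 2 [N54 -> G38]; rule 3 [R9 AND G -> C2]; rule 7 [H -> D]; rule 11 [F8 AND N8 -> L4]; rule 12 [K AND G -> T4]; rule 16 [V AND W -> B]. Adds G38, C2, D, L4, T4, B.
Round 2: rule 1 [D -> M]; rule 9 [B AND L4 -> E]; rule 13 [T4 AND A7 -> B57]. Adds M, E, B57.
Round 3: rule 5 [M AND T4 -> P2]; rule 14 [E -> U]. Adds P2, U.
Round 4: rule 6 [E AND P2 -> A38]; rule 15 [P2 AND C2 -> S9]; rule 17 [U AND H -> Q]. Adds A38, S9, Q.
Round 5: rule 8 [Q AND S9 -> J]. Adds J.
J first appears in round 5.

5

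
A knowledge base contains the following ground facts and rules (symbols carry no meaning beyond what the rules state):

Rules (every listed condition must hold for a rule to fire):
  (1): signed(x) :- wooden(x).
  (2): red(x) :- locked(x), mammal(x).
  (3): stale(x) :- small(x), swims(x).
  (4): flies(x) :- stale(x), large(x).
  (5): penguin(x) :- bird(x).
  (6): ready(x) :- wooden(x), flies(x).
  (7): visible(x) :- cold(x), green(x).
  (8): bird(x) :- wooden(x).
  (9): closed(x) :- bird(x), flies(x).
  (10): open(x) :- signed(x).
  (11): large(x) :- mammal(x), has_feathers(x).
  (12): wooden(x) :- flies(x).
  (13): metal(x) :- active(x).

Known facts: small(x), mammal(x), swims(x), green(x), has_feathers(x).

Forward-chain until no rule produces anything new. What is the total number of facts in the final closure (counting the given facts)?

Round 1: (3) [stale(x) :- small(x), swims(x).]; (11) [large(x) :- mammal(x), has_feathers(x).]. New: stale(x), large(x).
Round 2: (4) [flies(x) :- stale(x), large(x).]. New: flies(x).
Round 3: (12) [wooden(x) :- flies(x).]. New: wooden(x).
Round 4: (1) [signed(x) :- wooden(x).]; (6) [ready(x) :- wooden(x), flies(x).]; (8) [bird(x) :- wooden(x).]. New: signed(x), ready(x), bird(x).
Round 5: (5) [penguin(x) :- bird(x).]; (9) [closed(x) :- bird(x), flies(x).]; (10) [open(x) :- signed(x).]. New: penguin(x), closed(x), open(x).
Closure: {bird(x), closed(x), flies(x), green(x), has_feathers(x), large(x), mammal(x), open(x), penguin(x), ready(x), signed(x), small(x), stale(x), swims(x), wooden(x)} — 15 facts.

15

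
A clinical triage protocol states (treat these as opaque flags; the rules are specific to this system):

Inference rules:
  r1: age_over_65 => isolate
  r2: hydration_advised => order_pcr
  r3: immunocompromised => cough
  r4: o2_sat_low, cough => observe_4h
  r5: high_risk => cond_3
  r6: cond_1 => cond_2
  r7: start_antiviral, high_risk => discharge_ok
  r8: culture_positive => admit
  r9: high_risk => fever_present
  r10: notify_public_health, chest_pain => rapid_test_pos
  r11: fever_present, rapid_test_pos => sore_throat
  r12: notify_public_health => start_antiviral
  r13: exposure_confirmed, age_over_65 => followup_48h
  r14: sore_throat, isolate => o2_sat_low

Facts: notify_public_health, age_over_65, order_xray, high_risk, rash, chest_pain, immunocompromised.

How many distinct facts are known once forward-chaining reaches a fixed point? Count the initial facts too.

17

Round 1 fires r1, r3, r5, r9, r10, r12, giving isolate, cough, cond_3, fever_present, rapid_test_pos, start_antiviral.
Round 2 fires r7, r11, giving discharge_ok, sore_throat.
Round 3 fires r14, giving o2_sat_low.
Round 4 fires r4, giving observe_4h.
Closure: {age_over_65, chest_pain, cond_3, cough, discharge_ok, fever_present, high_risk, immunocompromised, isolate, notify_public_health, o2_sat_low, observe_4h, order_xray, rapid_test_pos, rash, sore_throat, start_antiviral} — 17 facts.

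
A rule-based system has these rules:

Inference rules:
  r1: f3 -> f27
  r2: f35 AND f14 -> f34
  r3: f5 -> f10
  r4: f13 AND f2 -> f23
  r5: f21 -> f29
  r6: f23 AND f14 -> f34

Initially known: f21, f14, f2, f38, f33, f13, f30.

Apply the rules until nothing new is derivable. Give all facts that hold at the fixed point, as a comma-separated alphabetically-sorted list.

[1] r4 [f13 AND f2 -> f23]; r5 [f21 -> f29]. ⇒ new: f23, f29.
[2] r6 [f23 AND f14 -> f34]. ⇒ new: f34.

f13, f14, f2, f21, f23, f29, f30, f33, f34, f38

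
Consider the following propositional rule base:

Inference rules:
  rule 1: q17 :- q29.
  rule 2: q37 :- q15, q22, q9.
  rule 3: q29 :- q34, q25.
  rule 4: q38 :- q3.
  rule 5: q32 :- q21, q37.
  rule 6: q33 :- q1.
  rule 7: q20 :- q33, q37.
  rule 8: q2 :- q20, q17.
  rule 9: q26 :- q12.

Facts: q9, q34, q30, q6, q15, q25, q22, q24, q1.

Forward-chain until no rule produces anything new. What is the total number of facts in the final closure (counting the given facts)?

Round 1 fires rule 2, rule 3, rule 6, giving q37, q29, q33.
Round 2 fires rule 1, rule 7, giving q17, q20.
Round 3 fires rule 8, giving q2.
Closure: {q1, q15, q17, q2, q20, q22, q24, q25, q29, q30, q33, q34, q37, q6, q9} — 15 facts.

15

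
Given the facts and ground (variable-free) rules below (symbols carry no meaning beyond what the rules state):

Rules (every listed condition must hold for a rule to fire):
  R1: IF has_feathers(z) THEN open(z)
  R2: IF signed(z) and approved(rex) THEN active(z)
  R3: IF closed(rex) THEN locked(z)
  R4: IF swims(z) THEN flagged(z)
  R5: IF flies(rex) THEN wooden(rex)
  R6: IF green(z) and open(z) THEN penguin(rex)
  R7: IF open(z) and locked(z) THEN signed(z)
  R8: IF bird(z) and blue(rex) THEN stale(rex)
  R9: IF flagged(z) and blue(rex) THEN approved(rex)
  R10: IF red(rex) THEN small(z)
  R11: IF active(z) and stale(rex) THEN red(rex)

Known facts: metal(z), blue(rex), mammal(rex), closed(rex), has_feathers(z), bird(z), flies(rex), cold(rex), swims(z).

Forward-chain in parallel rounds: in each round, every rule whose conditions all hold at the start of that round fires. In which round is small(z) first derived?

5

Round 1 fires R1, R3, R4, R5, R8, giving open(z), locked(z), flagged(z), wooden(rex), stale(rex).
Round 2 fires R7, R9, giving signed(z), approved(rex).
Round 3 fires R2, giving active(z).
Round 4 fires R11, giving red(rex).
Round 5 fires R10, giving small(z).
small(z) first appears in round 5.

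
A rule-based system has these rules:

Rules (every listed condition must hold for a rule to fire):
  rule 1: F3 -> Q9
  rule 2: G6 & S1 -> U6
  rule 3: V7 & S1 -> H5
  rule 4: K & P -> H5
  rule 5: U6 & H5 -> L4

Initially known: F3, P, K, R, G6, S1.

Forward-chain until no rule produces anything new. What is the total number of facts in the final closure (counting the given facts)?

Round 1 fires rule 1, rule 2, rule 4, giving Q9, U6, H5.
Round 2 fires rule 5, giving L4.
Closure: {F3, G6, H5, K, L4, P, Q9, R, S1, U6} — 10 facts.

10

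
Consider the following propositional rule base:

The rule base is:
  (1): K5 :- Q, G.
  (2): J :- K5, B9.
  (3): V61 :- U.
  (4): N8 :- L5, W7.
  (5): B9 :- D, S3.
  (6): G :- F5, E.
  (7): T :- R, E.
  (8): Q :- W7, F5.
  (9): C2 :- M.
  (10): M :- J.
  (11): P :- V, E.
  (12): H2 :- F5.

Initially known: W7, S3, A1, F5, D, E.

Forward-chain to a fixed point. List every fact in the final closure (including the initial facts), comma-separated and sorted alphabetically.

A1, B9, C2, D, E, F5, G, H2, J, K5, M, Q, S3, W7

Round 1: (5) [B9 :- D, S3.]; (6) [G :- F5, E.]; (8) [Q :- W7, F5.]; (12) [H2 :- F5.]. Adds B9, G, Q, H2.
Round 2: (1) [K5 :- Q, G.]. Adds K5.
Round 3: (2) [J :- K5, B9.]. Adds J.
Round 4: (10) [M :- J.]. Adds M.
Round 5: (9) [C2 :- M.]. Adds C2.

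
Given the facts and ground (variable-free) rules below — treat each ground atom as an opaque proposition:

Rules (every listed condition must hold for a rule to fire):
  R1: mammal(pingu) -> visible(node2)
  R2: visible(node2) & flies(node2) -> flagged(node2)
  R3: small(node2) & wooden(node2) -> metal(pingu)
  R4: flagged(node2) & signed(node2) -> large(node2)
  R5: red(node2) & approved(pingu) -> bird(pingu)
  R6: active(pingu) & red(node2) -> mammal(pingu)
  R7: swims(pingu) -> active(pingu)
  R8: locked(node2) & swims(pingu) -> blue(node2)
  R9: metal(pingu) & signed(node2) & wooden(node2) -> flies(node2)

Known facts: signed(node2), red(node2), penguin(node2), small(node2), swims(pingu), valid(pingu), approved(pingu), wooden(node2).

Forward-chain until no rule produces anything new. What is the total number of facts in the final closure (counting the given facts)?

16

Round 1: R3 [small(node2) & wooden(node2) -> metal(pingu)]; R5 [red(node2) & approved(pingu) -> bird(pingu)]; R7 [swims(pingu) -> active(pingu)]. Adds metal(pingu), bird(pingu), active(pingu).
Round 2: R6 [active(pingu) & red(node2) -> mammal(pingu)]; R9 [metal(pingu) & signed(node2) & wooden(node2) -> flies(node2)]. Adds mammal(pingu), flies(node2).
Round 3: R1 [mammal(pingu) -> visible(node2)]. Adds visible(node2).
Round 4: R2 [visible(node2) & flies(node2) -> flagged(node2)]. Adds flagged(node2).
Round 5: R4 [flagged(node2) & signed(node2) -> large(node2)]. Adds large(node2).
Closure: {active(pingu), approved(pingu), bird(pingu), flagged(node2), flies(node2), large(node2), mammal(pingu), metal(pingu), penguin(node2), red(node2), signed(node2), small(node2), swims(pingu), valid(pingu), visible(node2), wooden(node2)} — 16 facts.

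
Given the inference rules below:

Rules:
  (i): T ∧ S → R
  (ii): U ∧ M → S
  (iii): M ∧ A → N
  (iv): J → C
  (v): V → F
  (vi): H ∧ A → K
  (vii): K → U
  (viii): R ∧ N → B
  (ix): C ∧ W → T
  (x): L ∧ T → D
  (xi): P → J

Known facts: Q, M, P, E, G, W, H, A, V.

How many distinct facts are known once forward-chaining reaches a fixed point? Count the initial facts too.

19

[1] (iii) [M ∧ A → N]; (v) [V → F]; (vi) [H ∧ A → K]; (xi) [P → J]. ⇒ new: N, F, K, J.
[2] (iv) [J → C]; (vii) [K → U]. ⇒ new: C, U.
[3] (ii) [U ∧ M → S]; (ix) [C ∧ W → T]. ⇒ new: S, T.
[4] (i) [T ∧ S → R]. ⇒ new: R.
[5] (viii) [R ∧ N → B]. ⇒ new: B.
Closure: {A, B, C, E, F, G, H, J, K, M, N, P, Q, R, S, T, U, V, W} — 19 facts.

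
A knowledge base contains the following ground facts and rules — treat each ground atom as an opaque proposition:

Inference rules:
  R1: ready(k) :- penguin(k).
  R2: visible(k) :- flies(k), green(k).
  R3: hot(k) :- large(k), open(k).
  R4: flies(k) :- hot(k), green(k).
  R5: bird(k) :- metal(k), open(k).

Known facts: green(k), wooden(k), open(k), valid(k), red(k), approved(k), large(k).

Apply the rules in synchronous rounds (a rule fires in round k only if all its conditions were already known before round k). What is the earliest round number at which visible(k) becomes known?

3

Round 1 fires R3, giving hot(k).
Round 2 fires R4, giving flies(k).
Round 3 fires R2, giving visible(k).
visible(k) first appears in round 3.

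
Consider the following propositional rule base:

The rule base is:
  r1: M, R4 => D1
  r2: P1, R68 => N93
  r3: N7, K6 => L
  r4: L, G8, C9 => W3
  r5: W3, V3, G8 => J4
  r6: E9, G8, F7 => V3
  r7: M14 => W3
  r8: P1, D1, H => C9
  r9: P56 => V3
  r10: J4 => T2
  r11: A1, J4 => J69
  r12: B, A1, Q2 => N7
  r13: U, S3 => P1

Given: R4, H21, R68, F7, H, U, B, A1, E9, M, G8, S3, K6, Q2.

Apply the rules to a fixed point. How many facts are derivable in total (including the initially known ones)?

25

Round 1: r1 [M, R4 => D1]; r6 [E9, G8, F7 => V3]; r12 [B, A1, Q2 => N7]; r13 [U, S3 => P1]. Adds D1, V3, N7, P1.
Round 2: r2 [P1, R68 => N93]; r3 [N7, K6 => L]; r8 [P1, D1, H => C9]. Adds N93, L, C9.
Round 3: r4 [L, G8, C9 => W3]. Adds W3.
Round 4: r5 [W3, V3, G8 => J4]. Adds J4.
Round 5: r10 [J4 => T2]; r11 [A1, J4 => J69]. Adds T2, J69.
Closure: {A1, B, C9, D1, E9, F7, G8, H, H21, J4, J69, K6, L, M, N7, N93, P1, Q2, R4, R68, S3, T2, U, V3, W3} — 25 facts.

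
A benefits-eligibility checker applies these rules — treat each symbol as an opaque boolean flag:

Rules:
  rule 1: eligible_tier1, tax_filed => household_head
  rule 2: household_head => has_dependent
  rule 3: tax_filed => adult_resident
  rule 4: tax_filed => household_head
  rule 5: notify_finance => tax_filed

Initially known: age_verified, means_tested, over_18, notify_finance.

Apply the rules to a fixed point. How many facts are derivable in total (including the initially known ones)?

8

Round 1: rule 5 [notify_finance => tax_filed]. Adds tax_filed.
Round 2: rule 3 [tax_filed => adult_resident]; rule 4 [tax_filed => household_head]. Adds adult_resident, household_head.
Round 3: rule 2 [household_head => has_dependent]. Adds has_dependent.
Closure: {adult_resident, age_verified, has_dependent, household_head, means_tested, notify_finance, over_18, tax_filed} — 8 facts.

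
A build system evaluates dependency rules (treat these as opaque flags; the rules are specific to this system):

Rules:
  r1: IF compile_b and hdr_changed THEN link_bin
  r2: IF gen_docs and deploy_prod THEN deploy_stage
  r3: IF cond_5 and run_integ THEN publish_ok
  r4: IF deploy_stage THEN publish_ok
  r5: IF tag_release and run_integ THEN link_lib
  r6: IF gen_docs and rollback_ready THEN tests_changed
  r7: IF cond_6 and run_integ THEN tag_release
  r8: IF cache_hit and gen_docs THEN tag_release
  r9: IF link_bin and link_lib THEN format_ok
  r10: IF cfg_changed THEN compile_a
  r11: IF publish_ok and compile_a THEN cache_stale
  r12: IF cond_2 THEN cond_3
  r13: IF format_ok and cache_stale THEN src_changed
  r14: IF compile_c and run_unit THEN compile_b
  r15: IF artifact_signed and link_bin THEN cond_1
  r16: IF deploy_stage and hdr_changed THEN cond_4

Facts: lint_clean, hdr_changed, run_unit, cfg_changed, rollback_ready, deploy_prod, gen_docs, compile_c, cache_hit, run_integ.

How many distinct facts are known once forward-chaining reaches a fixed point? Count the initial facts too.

22

Round 1 fires r2, r6, r8, r10, r14, giving deploy_stage, tests_changed, tag_release, compile_a, compile_b.
Round 2 fires r1, r4, r5, r16, giving link_bin, publish_ok, link_lib, cond_4.
Round 3 fires r9, r11, giving format_ok, cache_stale.
Round 4 fires r13, giving src_changed.
Closure: {cache_hit, cache_stale, cfg_changed, compile_a, compile_b, compile_c, cond_4, deploy_prod, deploy_stage, format_ok, gen_docs, hdr_changed, link_bin, link_lib, lint_clean, publish_ok, rollback_ready, run_integ, run_unit, src_changed, tag_release, tests_changed} — 22 facts.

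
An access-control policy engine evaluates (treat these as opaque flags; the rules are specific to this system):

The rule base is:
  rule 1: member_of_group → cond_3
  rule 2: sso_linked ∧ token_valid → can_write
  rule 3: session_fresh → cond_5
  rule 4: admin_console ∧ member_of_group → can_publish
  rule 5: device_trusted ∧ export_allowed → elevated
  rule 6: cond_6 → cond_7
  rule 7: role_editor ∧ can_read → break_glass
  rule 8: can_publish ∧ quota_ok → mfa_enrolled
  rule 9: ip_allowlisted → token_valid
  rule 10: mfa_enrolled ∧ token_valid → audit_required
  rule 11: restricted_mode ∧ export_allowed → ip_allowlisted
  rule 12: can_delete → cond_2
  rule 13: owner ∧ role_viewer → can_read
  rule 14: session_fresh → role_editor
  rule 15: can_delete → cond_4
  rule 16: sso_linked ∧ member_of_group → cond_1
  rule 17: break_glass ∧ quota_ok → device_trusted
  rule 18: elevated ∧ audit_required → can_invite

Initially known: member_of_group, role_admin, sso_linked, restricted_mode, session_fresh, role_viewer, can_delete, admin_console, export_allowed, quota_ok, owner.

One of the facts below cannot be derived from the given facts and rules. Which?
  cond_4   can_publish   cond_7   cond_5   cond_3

cond_7

Round 1 fires rule 1, rule 3, rule 4, rule 11, rule 12, rule 13, rule 14, rule 15, rule 16, giving cond_3, cond_5, can_publish, ip_allowlisted, cond_2, can_read, role_editor, cond_4, cond_1.
Round 2 fires rule 7, rule 8, rule 9, giving break_glass, mfa_enrolled, token_valid.
Round 3 fires rule 2, rule 10, rule 17, giving can_write, audit_required, device_trusted.
Round 4 fires rule 5, giving elevated.
Round 5 fires rule 18, giving can_invite.
Derived: cond_5 (round 1), cond_4 (round 1), can_publish (round 1), cond_3 (round 1). cond_7 never appears in any round.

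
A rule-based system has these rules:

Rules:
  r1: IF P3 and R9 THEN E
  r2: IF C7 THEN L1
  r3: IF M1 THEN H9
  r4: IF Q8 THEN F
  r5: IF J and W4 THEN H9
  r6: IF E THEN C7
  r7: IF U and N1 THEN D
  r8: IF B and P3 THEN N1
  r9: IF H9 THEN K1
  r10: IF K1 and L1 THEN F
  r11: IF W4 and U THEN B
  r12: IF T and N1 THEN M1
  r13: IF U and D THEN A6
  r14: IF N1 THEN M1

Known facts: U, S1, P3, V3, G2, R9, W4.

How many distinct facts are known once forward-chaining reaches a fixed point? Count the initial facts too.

18

Round 1: r1 [IF P3 and R9 THEN E]; r11 [IF W4 and U THEN B]. Adds E, B.
Round 2: r6 [IF E THEN C7]; r8 [IF B and P3 THEN N1]. Adds C7, N1.
Round 3: r2 [IF C7 THEN L1]; r7 [IF U and N1 THEN D]; r14 [IF N1 THEN M1]. Adds L1, D, M1.
Round 4: r3 [IF M1 THEN H9]; r13 [IF U and D THEN A6]. Adds H9, A6.
Round 5: r9 [IF H9 THEN K1]. Adds K1.
Round 6: r10 [IF K1 and L1 THEN F]. Adds F.
Closure: {A6, B, C7, D, E, F, G2, H9, K1, L1, M1, N1, P3, R9, S1, U, V3, W4} — 18 facts.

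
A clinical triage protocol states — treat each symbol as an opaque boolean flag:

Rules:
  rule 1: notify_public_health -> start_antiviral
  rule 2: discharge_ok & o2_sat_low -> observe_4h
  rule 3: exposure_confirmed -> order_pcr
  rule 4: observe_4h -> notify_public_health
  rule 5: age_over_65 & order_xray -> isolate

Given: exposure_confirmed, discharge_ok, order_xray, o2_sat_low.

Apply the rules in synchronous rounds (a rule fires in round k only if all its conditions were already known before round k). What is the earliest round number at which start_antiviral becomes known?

Round 1 fires rule 2, rule 3, giving observe_4h, order_pcr.
Round 2 fires rule 4, giving notify_public_health.
Round 3 fires rule 1, giving start_antiviral.
start_antiviral first appears in round 3.

3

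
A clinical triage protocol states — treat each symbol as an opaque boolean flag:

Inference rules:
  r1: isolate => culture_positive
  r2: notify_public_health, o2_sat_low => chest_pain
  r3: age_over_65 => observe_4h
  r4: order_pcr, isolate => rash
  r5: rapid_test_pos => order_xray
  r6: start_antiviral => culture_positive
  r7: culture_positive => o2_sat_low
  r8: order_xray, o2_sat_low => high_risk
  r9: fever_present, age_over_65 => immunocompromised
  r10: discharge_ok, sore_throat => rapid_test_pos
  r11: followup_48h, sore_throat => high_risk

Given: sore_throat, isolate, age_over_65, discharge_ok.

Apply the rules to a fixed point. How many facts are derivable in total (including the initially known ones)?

10

Round 1: r1 [isolate => culture_positive]; r3 [age_over_65 => observe_4h]; r10 [discharge_ok, sore_throat => rapid_test_pos]. Adds culture_positive, observe_4h, rapid_test_pos.
Round 2: r5 [rapid_test_pos => order_xray]; r7 [culture_positive => o2_sat_low]. Adds order_xray, o2_sat_low.
Round 3: r8 [order_xray, o2_sat_low => high_risk]. Adds high_risk.
Closure: {age_over_65, culture_positive, discharge_ok, high_risk, isolate, o2_sat_low, observe_4h, order_xray, rapid_test_pos, sore_throat} — 10 facts.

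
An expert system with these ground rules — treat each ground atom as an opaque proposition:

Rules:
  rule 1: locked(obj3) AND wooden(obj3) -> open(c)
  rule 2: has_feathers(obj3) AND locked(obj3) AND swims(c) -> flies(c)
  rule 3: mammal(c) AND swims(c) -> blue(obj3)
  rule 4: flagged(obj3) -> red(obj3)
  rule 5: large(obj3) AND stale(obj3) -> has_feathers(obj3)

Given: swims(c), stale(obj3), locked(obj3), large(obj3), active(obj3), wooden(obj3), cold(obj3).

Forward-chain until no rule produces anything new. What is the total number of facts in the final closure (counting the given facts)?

10

Round 1 fires rule 1, rule 5, giving open(c), has_feathers(obj3).
Round 2 fires rule 2, giving flies(c).
Closure: {active(obj3), cold(obj3), flies(c), has_feathers(obj3), large(obj3), locked(obj3), open(c), stale(obj3), swims(c), wooden(obj3)} — 10 facts.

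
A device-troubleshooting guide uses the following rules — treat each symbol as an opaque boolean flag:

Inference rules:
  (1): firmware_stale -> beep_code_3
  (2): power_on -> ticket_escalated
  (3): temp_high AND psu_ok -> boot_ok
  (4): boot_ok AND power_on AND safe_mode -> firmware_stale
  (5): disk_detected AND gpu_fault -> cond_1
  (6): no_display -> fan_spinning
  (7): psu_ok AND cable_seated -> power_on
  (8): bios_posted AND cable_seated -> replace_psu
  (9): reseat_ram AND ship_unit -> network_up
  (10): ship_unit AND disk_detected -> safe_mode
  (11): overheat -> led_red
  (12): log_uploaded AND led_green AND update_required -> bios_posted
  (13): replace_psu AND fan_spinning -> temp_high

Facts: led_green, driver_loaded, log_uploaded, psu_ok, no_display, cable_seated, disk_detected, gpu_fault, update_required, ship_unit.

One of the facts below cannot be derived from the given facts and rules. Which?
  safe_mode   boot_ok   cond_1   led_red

Round 1 fires (5), (6), (7), (10), (12), giving cond_1, fan_spinning, power_on, safe_mode, bios_posted.
Round 2 fires (2), (8), giving ticket_escalated, replace_psu.
Round 3 fires (13), giving temp_high.
Round 4 fires (3), giving boot_ok.
Round 5 fires (4), giving firmware_stale.
Round 6 fires (1), giving beep_code_3.
Derived: cond_1 (round 1), boot_ok (round 4), safe_mode (round 1). led_red never appears in any round.

led_red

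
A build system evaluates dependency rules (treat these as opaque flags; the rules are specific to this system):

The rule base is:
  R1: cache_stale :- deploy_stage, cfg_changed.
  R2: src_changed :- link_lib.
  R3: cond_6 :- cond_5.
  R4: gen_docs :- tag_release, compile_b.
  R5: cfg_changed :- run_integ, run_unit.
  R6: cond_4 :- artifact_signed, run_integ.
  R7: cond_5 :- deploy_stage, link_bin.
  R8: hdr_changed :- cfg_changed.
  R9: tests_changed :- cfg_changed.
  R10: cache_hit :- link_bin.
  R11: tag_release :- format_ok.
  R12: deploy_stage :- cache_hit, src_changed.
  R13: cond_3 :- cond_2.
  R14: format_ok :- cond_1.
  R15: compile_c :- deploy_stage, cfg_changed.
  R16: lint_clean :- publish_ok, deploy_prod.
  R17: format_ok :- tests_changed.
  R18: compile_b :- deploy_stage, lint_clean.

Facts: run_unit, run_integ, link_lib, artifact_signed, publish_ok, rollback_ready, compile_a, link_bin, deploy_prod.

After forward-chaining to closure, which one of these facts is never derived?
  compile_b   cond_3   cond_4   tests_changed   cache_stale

cond_3

Round 1 fires R2, R5, R6, R10, R16, giving src_changed, cfg_changed, cond_4, cache_hit, lint_clean.
Round 2 fires R8, R9, R12, giving hdr_changed, tests_changed, deploy_stage.
Round 3 fires R1, R7, R15, R17, R18, giving cache_stale, cond_5, compile_c, format_ok, compile_b.
Round 4 fires R3, R11, giving cond_6, tag_release.
Round 5 fires R4, giving gen_docs.
Derived: tests_changed (round 2), cond_4 (round 1), cache_stale (round 3), compile_b (round 3). cond_3 never appears in any round.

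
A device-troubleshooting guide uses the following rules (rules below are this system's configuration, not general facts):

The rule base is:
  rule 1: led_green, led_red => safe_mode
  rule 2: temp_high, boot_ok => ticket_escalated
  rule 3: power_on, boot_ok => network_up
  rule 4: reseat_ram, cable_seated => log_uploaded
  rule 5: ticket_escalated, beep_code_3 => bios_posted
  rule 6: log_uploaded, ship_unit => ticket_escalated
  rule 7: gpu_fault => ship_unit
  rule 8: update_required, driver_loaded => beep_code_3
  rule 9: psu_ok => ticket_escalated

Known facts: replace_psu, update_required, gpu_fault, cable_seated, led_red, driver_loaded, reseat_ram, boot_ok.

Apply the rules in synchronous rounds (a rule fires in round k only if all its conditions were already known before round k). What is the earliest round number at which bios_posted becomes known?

Round 1: rule 4 [reseat_ram, cable_seated => log_uploaded]; rule 7 [gpu_fault => ship_unit]; rule 8 [update_required, driver_loaded => beep_code_3]. New: log_uploaded, ship_unit, beep_code_3.
Round 2: rule 6 [log_uploaded, ship_unit => ticket_escalated]. New: ticket_escalated.
Round 3: rule 5 [ticket_escalated, beep_code_3 => bios_posted]. New: bios_posted.
bios_posted first appears in round 3.

3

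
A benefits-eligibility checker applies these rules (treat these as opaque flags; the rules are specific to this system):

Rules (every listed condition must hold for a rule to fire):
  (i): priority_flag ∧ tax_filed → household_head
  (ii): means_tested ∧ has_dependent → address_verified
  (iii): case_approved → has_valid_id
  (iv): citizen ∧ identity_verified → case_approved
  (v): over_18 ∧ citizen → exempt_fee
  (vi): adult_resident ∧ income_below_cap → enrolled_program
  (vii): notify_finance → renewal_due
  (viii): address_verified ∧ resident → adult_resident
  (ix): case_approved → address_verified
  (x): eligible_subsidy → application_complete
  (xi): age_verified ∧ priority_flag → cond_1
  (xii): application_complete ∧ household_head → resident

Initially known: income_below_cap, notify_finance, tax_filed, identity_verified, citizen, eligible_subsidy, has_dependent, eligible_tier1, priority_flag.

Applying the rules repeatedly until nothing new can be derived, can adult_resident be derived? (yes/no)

yes

Round 1 fires (i), (iv), (vii), (x), giving household_head, case_approved, renewal_due, application_complete.
Round 2 fires (iii), (ix), (xii), giving has_valid_id, address_verified, resident.
Round 3 fires (viii), giving adult_resident.
Round 4 fires (vi), giving enrolled_program.
adult_resident appears in round 3, so it is derivable.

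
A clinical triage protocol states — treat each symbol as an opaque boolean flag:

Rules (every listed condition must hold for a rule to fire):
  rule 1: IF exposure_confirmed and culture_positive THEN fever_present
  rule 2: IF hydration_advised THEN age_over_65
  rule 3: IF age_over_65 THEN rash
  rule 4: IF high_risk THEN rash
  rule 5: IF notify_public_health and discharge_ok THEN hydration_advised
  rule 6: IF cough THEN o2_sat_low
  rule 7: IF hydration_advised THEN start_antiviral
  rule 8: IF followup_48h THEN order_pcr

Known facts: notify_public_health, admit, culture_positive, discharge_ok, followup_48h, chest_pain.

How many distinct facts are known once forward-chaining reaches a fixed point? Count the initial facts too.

Round 1: rule 5 [IF notify_public_health and discharge_ok THEN hydration_advised]; rule 8 [IF followup_48h THEN order_pcr]. Adds hydration_advised, order_pcr.
Round 2: rule 2 [IF hydration_advised THEN age_over_65]; rule 7 [IF hydration_advised THEN start_antiviral]. Adds age_over_65, start_antiviral.
Round 3: rule 3 [IF age_over_65 THEN rash]. Adds rash.
Closure: {admit, age_over_65, chest_pain, culture_positive, discharge_ok, followup_48h, hydration_advised, notify_public_health, order_pcr, rash, start_antiviral} — 11 facts.

11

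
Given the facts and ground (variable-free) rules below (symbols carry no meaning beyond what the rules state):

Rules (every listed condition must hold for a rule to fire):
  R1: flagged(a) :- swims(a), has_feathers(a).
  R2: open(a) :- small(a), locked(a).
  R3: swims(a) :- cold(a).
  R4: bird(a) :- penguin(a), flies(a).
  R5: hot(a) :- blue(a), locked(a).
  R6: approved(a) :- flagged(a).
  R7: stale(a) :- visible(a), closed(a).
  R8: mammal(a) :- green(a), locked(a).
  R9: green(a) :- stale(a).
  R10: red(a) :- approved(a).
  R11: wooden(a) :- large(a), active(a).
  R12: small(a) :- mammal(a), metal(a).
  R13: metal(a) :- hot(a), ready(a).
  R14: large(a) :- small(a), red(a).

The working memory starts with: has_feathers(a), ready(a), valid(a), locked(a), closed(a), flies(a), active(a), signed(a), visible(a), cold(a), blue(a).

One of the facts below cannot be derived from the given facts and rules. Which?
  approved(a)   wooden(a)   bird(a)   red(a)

Round 1: R3 [swims(a) :- cold(a).]; R5 [hot(a) :- blue(a), locked(a).]; R7 [stale(a) :- visible(a), closed(a).]. Adds swims(a), hot(a), stale(a).
Round 2: R1 [flagged(a) :- swims(a), has_feathers(a).]; R9 [green(a) :- stale(a).]; R13 [metal(a) :- hot(a), ready(a).]. Adds flagged(a), green(a), metal(a).
Round 3: R6 [approved(a) :- flagged(a).]; R8 [mammal(a) :- green(a), locked(a).]. Adds approved(a), mammal(a).
Round 4: R10 [red(a) :- approved(a).]; R12 [small(a) :- mammal(a), metal(a).]. Adds red(a), small(a).
Round 5: R2 [open(a) :- small(a), locked(a).]; R14 [large(a) :- small(a), red(a).]. Adds open(a), large(a).
Round 6: R11 [wooden(a) :- large(a), active(a).]. Adds wooden(a).
Derived: approved(a) (round 3), wooden(a) (round 6), red(a) (round 4). bird(a) never appears in any round.

bird(a)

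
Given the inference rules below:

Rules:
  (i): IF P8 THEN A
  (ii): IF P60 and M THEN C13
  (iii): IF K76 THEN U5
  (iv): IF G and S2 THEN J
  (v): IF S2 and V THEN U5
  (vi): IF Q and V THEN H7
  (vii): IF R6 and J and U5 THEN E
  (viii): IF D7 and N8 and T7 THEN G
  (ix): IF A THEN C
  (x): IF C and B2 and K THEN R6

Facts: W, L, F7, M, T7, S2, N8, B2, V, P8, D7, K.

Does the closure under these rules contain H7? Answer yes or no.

[1] (i) [IF P8 THEN A]; (v) [IF S2 and V THEN U5]; (viii) [IF D7 and N8 and T7 THEN G]. ⇒ new: A, U5, G.
[2] (iv) [IF G and S2 THEN J]; (ix) [IF A THEN C]. ⇒ new: J, C.
[3] (x) [IF C and B2 and K THEN R6]. ⇒ new: R6.
[4] (vii) [IF R6 and J and U5 THEN E]. ⇒ new: E.
Fixed point reached. H7 is concluded only by (vi); (vi) needs Q (never derived).

no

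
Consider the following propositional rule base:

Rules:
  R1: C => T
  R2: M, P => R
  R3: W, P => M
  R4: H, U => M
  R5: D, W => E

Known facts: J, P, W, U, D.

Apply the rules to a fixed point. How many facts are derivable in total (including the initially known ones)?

8

[1] R3 [W, P => M]; R5 [D, W => E]. ⇒ new: M, E.
[2] R2 [M, P => R]. ⇒ new: R.
Closure: {D, E, J, M, P, R, U, W} — 8 facts.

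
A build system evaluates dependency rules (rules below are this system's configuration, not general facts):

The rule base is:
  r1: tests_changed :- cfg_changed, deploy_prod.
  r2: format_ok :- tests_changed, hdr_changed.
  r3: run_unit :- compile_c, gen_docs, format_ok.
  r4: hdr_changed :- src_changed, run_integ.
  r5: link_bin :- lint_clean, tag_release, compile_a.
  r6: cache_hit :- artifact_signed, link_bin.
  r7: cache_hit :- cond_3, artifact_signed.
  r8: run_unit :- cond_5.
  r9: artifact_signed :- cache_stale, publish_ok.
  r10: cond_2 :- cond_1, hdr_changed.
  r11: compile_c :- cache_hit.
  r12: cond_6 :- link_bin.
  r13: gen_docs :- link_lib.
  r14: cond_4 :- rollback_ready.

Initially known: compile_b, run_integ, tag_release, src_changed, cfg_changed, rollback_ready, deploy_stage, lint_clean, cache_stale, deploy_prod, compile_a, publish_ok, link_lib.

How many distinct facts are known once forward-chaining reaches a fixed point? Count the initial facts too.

Round 1 fires r1, r4, r5, r9, r13, r14, giving tests_changed, hdr_changed, link_bin, artifact_signed, gen_docs, cond_4.
Round 2 fires r2, r6, r12, giving format_ok, cache_hit, cond_6.
Round 3 fires r11, giving compile_c.
Round 4 fires r3, giving run_unit.
Closure: {artifact_signed, cache_hit, cache_stale, cfg_changed, compile_a, compile_b, compile_c, cond_4, cond_6, deploy_prod, deploy_stage, format_ok, gen_docs, hdr_changed, link_bin, link_lib, lint_clean, publish_ok, rollback_ready, run_integ, run_unit, src_changed, tag_release, tests_changed} — 24 facts.

24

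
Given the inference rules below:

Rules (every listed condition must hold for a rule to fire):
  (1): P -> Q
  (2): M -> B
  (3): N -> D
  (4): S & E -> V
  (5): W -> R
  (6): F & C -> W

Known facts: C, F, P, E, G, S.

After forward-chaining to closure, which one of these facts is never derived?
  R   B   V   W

Round 1 — (1), (4), (6), derive Q, V, W.
Round 2 — (5), derive R.
Derived: W (round 1), R (round 2), V (round 1). B never appears in any round.

B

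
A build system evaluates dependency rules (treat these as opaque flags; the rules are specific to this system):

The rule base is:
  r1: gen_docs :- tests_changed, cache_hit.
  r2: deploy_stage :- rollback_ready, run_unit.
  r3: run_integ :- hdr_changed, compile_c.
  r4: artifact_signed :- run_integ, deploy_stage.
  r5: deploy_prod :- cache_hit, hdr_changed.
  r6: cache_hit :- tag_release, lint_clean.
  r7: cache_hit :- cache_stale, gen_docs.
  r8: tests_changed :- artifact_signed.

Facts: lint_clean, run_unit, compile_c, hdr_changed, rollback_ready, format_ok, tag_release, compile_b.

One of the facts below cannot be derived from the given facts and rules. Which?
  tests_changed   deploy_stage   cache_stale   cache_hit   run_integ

[1] r2 [deploy_stage :- rollback_ready, run_unit.]; r3 [run_integ :- hdr_changed, compile_c.]; r6 [cache_hit :- tag_release, lint_clean.]. ⇒ new: deploy_stage, run_integ, cache_hit.
[2] r4 [artifact_signed :- run_integ, deploy_stage.]; r5 [deploy_prod :- cache_hit, hdr_changed.]. ⇒ new: artifact_signed, deploy_prod.
[3] r8 [tests_changed :- artifact_signed.]. ⇒ new: tests_changed.
[4] r1 [gen_docs :- tests_changed, cache_hit.]. ⇒ new: gen_docs.
Derived: tests_changed (round 3), deploy_stage (round 1), run_integ (round 1), cache_hit (round 1). cache_stale never appears in any round.

cache_stale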